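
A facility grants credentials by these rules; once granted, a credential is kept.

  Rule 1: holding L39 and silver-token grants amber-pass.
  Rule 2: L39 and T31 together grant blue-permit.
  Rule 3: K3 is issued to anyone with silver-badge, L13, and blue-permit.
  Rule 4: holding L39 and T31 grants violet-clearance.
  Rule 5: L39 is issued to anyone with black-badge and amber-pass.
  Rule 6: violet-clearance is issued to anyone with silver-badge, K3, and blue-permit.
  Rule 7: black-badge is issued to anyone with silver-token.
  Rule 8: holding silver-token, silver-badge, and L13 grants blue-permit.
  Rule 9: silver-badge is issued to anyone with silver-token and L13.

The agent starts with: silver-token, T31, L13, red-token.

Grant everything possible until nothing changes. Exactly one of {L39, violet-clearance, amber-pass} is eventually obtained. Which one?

Holding silver-token and L13 grants silver-badge (Rule 9).
Holding silver-token, silver-badge, and L13 grants blue-permit (Rule 8).
Holding silver-badge, L13, and blue-permit grants K3 (Rule 3).
Holding silver-badge, K3, and blue-permit grants violet-clearance (Rule 6).
L39 would need black-badge and amber-pass (Rule 5), but amber-pass is never granted. amber-pass would need L39 and silver-token (Rule 1), but L39 is never granted.

violet-clearance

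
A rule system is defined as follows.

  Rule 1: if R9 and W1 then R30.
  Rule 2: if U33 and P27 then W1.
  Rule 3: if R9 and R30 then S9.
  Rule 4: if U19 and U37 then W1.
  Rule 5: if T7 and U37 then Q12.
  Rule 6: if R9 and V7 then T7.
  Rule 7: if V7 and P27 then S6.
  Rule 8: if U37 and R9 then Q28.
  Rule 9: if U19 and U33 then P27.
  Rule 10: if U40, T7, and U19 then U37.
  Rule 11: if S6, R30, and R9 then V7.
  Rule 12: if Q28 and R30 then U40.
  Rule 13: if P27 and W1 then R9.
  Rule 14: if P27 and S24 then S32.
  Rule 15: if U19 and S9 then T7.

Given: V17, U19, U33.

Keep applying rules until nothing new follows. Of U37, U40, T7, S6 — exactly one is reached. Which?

T7

U19 and U33 hold, so P27 follows (Rule 9).
From U33 and P27, Rule 2 gives W1.
From P27 and W1, Rule 13 gives R9.
R9 and W1 hold, so R30 follows (Rule 1).
R9 and R30 hold, so S9 follows (Rule 3).
U19 and S9 hold, so T7 follows (Rule 15).
S6 would need V7 and P27 (Rule 7), but V7 is never established. U37 would need U40, T7, and U19 (Rule 10), but U40 is never established. U40 would need Q28 and R30 (Rule 12), but Q28 is never established.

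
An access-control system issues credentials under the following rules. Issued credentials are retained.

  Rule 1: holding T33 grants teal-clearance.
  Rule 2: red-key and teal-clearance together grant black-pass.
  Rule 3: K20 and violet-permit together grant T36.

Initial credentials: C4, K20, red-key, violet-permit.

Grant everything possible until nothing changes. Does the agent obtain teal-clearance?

teal-clearance would need T33 (Rule 1), but T33 is never granted.

No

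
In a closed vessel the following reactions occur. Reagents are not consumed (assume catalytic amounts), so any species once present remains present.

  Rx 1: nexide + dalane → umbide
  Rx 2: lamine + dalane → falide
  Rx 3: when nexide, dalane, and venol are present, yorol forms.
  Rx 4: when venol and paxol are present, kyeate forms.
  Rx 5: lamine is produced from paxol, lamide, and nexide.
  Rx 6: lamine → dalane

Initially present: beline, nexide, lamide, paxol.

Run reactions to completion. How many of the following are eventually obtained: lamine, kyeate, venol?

1

paxol, lamide, and nexide present → lamine forms (Rx 5).
lamine: reached.
kyeate would need venol and paxol (Rx 4), but venol never forms.
No rule produces venol, and it is not given.
Reached: lamine — 1 of the 3.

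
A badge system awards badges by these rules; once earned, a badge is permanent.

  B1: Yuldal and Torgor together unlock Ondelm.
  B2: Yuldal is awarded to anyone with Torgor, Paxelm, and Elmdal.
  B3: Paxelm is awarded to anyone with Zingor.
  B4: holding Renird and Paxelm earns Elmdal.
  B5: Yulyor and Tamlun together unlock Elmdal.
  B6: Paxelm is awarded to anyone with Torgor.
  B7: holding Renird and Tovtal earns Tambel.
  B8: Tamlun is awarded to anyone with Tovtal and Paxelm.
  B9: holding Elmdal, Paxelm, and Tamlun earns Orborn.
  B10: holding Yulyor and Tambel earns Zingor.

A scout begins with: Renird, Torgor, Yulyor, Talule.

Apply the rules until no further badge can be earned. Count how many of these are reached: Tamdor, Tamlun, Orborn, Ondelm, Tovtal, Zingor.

With Torgor, Paxelm is earned (B6).
With Renird and Paxelm, Elmdal is earned (B4).
With Torgor, Paxelm, and Elmdal, Yuldal is earned (B2).
With Yuldal and Torgor, Ondelm is earned (B1).
No rule produces Tamdor, and it is not given.
Tamlun would need Tovtal and Paxelm (B8), but Tovtal is never earned.
Orborn would need Elmdal, Paxelm, and Tamlun (B9), but Tamlun is never earned.
Ondelm: reached.
No rule produces Tovtal, and it is not given.
Zingor would need Yulyor and Tambel (B10), but Tambel is never earned.
Reached: Ondelm — 1 of the 6.

1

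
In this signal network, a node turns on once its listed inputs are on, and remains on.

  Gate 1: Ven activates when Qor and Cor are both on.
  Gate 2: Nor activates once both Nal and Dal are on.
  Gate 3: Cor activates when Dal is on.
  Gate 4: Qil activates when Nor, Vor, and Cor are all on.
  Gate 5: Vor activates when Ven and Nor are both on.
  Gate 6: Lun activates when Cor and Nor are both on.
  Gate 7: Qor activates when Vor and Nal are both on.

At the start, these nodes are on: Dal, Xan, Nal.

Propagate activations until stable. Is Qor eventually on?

No

Qor would need Vor and Nal (Gate 7), but Vor never turns on.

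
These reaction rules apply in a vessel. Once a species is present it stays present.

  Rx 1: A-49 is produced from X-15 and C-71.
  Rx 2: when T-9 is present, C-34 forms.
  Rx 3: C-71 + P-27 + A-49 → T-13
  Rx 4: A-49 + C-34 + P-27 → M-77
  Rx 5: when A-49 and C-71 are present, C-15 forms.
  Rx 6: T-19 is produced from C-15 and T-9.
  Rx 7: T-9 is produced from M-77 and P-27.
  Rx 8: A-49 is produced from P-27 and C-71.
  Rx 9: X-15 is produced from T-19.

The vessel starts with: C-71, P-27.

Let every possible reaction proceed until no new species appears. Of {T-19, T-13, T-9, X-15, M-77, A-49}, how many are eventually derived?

2

P-27 and C-71 present → A-49 forms (Rx 8).
C-71, P-27, and A-49 present → T-13 forms (Rx 3).
T-19 would need C-15 and T-9 (Rx 6), but T-9 never forms.
T-13: reached.
T-9 would need M-77 and P-27 (Rx 7), but M-77 never forms.
X-15 would need T-19 (Rx 9), but T-19 never forms.
M-77 would need A-49, C-34, and P-27 (Rx 4), but C-34 never forms.
A-49: reached.
Reached: T-13 and A-49 — 2 of the 6.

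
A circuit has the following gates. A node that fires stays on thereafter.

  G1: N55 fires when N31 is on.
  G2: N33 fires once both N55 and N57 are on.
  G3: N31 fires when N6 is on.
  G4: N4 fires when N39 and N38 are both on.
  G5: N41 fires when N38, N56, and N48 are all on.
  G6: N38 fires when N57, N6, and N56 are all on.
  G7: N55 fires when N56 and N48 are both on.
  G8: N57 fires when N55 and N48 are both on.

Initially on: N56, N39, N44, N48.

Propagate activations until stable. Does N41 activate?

N41 would need N38, N56, and N48 (G5), but N38 never turns on.

No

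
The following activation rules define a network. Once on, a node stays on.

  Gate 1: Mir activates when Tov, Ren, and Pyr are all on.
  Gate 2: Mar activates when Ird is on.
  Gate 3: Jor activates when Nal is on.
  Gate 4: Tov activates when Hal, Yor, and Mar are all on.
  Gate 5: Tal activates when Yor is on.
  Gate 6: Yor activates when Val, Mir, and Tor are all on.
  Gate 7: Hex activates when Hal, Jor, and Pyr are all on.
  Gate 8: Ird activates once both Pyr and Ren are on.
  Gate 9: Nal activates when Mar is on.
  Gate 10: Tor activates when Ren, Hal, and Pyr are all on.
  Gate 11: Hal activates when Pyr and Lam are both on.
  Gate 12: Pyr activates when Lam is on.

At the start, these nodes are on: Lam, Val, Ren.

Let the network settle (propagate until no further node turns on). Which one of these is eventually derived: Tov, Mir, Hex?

Hex

Lam is on, so Pyr activates (Gate 12).
Gate 8: Pyr and Ren on → Ird on.
Gate 11: Pyr and Lam on → Hal on.
Ird is on, so Mar activates (Gate 2).
Gate 9: Mar on → Nal on.
Nal is on, so Jor activates (Gate 3).
Gate 7: Hal, Jor, and Pyr on → Hex on.
Mir would need Tov, Ren, and Pyr (Gate 1), but Tov never turns on. Tov would need Hal, Yor, and Mar (Gate 4), but Yor never turns on.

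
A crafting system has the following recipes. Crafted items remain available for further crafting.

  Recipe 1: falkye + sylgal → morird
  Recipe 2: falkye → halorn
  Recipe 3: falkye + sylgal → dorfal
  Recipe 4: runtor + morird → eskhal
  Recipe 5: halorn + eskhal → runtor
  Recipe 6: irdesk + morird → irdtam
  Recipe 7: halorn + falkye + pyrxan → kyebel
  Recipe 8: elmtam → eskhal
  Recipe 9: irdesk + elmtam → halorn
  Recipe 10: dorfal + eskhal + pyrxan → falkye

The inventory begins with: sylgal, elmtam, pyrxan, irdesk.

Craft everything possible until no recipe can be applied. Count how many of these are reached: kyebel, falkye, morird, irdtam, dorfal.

0

kyebel would need halorn, falkye, and pyrxan (Recipe 7), but falkye is never obtained.
falkye would need dorfal, eskhal, and pyrxan (Recipe 10), but dorfal is never obtained.
morird would need falkye and sylgal (Recipe 1), but falkye is never obtained.
irdtam would need irdesk and morird (Recipe 6), but morird is never obtained.
dorfal would need falkye and sylgal (Recipe 3), but falkye is never obtained.
None of the 5 are reached.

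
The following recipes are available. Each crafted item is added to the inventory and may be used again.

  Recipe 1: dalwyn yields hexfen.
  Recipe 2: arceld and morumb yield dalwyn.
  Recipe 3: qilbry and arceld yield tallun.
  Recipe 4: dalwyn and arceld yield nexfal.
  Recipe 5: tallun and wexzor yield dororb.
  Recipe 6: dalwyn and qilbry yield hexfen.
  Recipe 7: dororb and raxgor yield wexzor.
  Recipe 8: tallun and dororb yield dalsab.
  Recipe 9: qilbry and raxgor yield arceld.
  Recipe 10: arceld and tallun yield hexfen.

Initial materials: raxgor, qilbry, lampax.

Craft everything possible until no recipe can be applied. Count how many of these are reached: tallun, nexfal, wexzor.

1

Using Recipe 9, qilbry and raxgor make arceld.
qilbry and arceld → tallun (Recipe 3).
tallun: reached.
nexfal would need dalwyn and arceld (Recipe 4), but dalwyn is never obtained.
wexzor would need dororb and raxgor (Recipe 7), but dororb is never obtained.
Reached: tallun — 1 of the 3.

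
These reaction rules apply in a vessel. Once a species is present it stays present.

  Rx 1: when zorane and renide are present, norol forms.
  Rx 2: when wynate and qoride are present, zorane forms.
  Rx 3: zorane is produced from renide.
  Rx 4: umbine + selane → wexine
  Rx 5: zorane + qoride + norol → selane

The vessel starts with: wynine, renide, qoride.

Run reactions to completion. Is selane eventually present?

Yes

renide present → zorane forms (Rx 3).
zorane and renide present → norol forms (Rx 1).
zorane, qoride, and norol present → selane forms (Rx 5).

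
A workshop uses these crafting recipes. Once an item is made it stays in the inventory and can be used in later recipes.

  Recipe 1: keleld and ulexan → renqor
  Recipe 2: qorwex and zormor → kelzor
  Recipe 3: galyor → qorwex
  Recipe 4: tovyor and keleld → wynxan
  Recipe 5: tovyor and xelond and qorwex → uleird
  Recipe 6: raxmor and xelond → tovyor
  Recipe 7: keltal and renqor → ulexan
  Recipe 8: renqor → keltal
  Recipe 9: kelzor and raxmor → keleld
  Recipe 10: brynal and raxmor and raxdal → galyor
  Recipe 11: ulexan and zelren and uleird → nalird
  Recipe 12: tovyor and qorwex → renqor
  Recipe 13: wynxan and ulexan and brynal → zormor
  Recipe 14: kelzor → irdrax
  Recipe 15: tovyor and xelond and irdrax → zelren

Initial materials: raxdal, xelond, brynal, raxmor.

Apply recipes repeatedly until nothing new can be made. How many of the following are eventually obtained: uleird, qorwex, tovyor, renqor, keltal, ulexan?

6

Using Recipe 6, raxmor and xelond make tovyor.
brynal and raxmor and raxdal → galyor (Recipe 10).
Using Recipe 3, galyor makes qorwex.
Using Recipe 5, tovyor, xelond, and qorwex make uleird.
tovyor and qorwex → renqor (Recipe 12).
Using Recipe 8, renqor makes keltal.
keltal and renqor → ulexan (Recipe 7).
uleird: reached.
qorwex: reached.
tovyor: reached.
renqor: reached.
keltal: reached.
ulexan: reached.
All 6 are reached.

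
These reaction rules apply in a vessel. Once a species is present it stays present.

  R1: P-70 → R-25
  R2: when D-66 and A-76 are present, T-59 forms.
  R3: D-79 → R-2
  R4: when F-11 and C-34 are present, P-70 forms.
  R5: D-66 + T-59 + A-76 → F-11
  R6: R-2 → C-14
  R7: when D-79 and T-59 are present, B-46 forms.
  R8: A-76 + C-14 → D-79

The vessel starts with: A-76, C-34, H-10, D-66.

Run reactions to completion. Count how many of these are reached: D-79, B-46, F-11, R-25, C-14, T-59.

3

D-66 and A-76 present → T-59 forms (R2).
D-66, T-59, and A-76 present → F-11 forms (R5).
F-11 and C-34 present → P-70 forms (R4).
P-70 present → R-25 forms (R1).
D-79 would need A-76 and C-14 (R8), but C-14 never forms.
B-46 would need D-79 and T-59 (R7), but D-79 never forms.
F-11: reached.
R-25: reached.
C-14 would need R-2 (R6), but R-2 never forms.
T-59: reached.
Reached: F-11, R-25, and T-59 — 3 of the 6.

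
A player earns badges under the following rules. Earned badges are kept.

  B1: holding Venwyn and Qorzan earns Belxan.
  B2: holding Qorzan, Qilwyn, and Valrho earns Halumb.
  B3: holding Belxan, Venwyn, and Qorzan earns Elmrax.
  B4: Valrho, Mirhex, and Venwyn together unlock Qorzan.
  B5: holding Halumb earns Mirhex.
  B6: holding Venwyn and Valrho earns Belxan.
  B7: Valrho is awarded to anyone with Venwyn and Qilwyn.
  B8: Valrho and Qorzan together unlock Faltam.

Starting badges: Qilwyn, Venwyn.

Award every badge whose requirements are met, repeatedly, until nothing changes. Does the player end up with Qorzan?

No

Qorzan would need Valrho, Mirhex, and Venwyn (B4), but Mirhex is never earned.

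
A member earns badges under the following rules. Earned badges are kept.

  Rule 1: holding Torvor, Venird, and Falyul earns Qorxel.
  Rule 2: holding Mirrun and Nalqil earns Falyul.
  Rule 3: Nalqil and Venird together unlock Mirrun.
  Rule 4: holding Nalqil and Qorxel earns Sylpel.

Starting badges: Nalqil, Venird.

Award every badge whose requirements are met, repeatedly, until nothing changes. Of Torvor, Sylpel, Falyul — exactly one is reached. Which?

Falyul

With Nalqil and Venird, Mirrun is earned (Rule 3).
With Mirrun and Nalqil, Falyul is earned (Rule 2).
No rule produces Torvor, and it is not given. Sylpel would need Nalqil and Qorxel (Rule 4), but Qorxel is never earned.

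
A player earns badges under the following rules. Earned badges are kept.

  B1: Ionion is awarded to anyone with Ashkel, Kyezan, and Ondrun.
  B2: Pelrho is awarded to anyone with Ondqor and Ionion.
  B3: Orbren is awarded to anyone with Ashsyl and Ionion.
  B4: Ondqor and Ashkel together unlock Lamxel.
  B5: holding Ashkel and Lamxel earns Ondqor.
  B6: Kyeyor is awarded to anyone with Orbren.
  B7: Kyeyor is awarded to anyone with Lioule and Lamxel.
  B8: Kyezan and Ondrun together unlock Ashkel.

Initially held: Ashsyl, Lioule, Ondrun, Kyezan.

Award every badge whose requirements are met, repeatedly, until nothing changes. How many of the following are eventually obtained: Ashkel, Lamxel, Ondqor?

1

With Kyezan and Ondrun, Ashkel is earned (B8).
Ashkel: reached.
Lamxel would need Ondqor and Ashkel (B4), but Ondqor is never earned.
Ondqor would need Ashkel and Lamxel (B5), but Lamxel is never earned.
Reached: Ashkel — 1 of the 3.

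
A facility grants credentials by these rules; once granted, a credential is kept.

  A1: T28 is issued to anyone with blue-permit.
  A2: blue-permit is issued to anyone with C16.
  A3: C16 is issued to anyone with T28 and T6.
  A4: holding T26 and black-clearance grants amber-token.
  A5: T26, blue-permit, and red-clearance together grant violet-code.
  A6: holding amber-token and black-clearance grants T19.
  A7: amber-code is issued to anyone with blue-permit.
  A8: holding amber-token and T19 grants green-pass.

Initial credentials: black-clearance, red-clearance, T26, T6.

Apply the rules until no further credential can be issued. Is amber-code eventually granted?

amber-code would need blue-permit (A7), but blue-permit is never granted.

No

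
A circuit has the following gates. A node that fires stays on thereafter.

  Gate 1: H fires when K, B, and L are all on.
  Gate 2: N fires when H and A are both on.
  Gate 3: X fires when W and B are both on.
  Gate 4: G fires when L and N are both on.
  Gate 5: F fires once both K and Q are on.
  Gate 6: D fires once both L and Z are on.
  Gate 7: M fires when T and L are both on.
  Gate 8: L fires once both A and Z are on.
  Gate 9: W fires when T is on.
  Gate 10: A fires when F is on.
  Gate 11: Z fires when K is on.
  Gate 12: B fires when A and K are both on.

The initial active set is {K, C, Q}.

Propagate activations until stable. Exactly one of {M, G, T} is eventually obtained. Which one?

Gate 11: K on → Z on.
K and Q are on, so F fires (Gate 5).
F is on, so A fires (Gate 10).
Gate 8: A and Z on → L on.
A and K are on, so B fires (Gate 12).
K, B, and L are on, so H fires (Gate 1).
Gate 2: H and A on → N on.
L and N are on, so G fires (Gate 4).
No rule produces T, and it is not given. M would need T and L (Gate 7), but T never turns on.

G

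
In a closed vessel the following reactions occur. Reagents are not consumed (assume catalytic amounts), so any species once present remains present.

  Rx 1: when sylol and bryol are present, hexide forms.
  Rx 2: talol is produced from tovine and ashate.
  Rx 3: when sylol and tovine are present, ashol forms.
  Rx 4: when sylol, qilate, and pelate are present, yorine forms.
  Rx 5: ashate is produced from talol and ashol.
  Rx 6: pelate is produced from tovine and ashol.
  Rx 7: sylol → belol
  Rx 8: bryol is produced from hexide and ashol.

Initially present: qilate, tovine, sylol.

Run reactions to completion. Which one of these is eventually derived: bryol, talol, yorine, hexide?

yorine

sylol and tovine present → ashol forms (Rx 3).
tovine and ashol present → pelate forms (Rx 6).
sylol, qilate, and pelate present → yorine forms (Rx 4).
bryol would need hexide and ashol (Rx 8), but hexide never forms. hexide would need sylol and bryol (Rx 1), but bryol never forms. talol would need tovine and ashate (Rx 2), but ashate never forms.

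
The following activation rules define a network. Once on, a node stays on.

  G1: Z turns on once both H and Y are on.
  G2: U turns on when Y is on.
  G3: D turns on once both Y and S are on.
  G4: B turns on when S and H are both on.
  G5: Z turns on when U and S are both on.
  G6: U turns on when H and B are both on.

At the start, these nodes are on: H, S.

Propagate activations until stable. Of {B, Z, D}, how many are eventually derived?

G4: S and H on → B on.
H and B are on, so U turns on (G6).
G5: U and S on → Z on.
B: reached.
Z: reached.
D would need Y and S (G3), but Y never turns on.
Reached: B and Z — 2 of the 3.

2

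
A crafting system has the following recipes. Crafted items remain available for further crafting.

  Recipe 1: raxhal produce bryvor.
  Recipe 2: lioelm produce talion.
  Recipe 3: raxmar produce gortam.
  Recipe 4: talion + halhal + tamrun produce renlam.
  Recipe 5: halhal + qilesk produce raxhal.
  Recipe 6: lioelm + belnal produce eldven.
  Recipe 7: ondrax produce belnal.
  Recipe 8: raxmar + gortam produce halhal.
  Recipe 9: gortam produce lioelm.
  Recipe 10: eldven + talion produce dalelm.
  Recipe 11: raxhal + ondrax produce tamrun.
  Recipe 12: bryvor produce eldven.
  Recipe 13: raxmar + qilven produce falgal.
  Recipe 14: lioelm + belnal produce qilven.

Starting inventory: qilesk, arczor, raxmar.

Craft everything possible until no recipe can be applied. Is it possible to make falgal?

falgal would need raxmar and qilven (Recipe 13), but qilven is never obtained.

No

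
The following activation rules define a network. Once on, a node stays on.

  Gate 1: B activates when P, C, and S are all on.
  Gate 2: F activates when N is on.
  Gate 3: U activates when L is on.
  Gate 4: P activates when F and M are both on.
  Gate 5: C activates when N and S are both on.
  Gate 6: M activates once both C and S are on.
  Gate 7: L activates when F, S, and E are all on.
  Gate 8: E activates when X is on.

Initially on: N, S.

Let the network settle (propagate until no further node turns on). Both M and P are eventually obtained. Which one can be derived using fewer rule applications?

M

M: Gate 5: N and S on → C on. Gate 6: C and S on → M on. [2 rule applications]
P: Gate 5: N and S on → C on. N is on, so F activates (Gate 2). Gate 6: C and S on → M on. F and M are on, so P activates (Gate 4). [4 rule applications]
M needs fewer.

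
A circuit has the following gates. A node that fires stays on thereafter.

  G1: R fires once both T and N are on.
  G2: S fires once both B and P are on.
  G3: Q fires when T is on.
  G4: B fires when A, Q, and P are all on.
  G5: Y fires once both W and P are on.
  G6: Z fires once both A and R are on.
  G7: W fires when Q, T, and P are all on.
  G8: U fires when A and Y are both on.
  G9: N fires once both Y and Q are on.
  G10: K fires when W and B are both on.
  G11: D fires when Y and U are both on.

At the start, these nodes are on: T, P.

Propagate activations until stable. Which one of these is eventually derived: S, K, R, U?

R

G3: T on → Q on.
Q, T, and P are on, so W fires (G7).
G5: W and P on → Y on.
G9: Y and Q on → N on.
T and N are on, so R fires (G1).
U would need A and Y (G8), but A never turns on. K would need W and B (G10), but B never turns on. S would need B and P (G2), but B never turns on.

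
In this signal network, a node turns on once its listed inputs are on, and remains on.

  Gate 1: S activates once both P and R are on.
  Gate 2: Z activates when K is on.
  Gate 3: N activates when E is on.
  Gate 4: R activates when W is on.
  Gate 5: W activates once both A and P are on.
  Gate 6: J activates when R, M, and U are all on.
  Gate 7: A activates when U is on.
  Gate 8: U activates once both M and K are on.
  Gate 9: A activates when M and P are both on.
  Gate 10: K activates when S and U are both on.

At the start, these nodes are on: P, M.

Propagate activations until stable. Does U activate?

U would need M and K (Gate 8), but K never turns on.

No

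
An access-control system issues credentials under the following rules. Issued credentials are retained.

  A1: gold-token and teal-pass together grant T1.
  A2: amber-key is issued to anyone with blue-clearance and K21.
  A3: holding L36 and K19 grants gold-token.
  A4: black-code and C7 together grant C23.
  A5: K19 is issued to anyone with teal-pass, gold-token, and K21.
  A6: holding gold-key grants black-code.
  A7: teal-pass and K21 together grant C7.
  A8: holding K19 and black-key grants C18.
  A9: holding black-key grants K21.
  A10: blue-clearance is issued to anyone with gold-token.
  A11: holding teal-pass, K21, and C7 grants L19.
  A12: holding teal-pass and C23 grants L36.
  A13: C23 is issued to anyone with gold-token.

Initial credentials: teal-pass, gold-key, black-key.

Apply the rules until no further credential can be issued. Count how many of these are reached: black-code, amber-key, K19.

Holding gold-key grants black-code (A6).
black-code: reached.
amber-key would need blue-clearance and K21 (A2), but blue-clearance is never granted.
K19 would need teal-pass, gold-token, and K21 (A5), but gold-token is never granted.
Reached: black-code — 1 of the 3.

1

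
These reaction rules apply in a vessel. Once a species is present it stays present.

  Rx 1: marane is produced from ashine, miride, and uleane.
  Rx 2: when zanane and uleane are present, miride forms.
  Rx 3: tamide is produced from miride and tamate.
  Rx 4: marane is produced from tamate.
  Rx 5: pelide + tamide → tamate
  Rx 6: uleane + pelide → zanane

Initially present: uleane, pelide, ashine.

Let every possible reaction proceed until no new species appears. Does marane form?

Yes

uleane and pelide present → zanane forms (Rx 6).
zanane and uleane present → miride forms (Rx 2).
ashine, miride, and uleane present → marane forms (Rx 1).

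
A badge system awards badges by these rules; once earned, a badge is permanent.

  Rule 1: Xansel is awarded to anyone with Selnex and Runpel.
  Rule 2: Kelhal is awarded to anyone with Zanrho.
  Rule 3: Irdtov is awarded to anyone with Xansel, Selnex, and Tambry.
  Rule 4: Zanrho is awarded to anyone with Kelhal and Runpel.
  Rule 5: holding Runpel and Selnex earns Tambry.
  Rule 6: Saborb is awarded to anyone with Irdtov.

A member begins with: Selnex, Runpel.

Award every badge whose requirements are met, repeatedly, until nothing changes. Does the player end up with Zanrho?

Zanrho would need Kelhal and Runpel (Rule 4), but Kelhal is never earned.

No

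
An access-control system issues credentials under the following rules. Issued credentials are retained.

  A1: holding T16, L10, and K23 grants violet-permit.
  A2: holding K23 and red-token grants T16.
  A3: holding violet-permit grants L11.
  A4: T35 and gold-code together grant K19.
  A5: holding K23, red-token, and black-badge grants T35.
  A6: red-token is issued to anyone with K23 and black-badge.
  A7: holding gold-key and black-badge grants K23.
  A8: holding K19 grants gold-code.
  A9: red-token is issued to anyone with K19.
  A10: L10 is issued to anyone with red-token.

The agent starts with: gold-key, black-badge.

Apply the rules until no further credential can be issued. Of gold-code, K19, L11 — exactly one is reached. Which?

Holding gold-key and black-badge grants K23 (A7).
Holding K23 and black-badge grants red-token (A6).
Holding K23 and red-token grants T16 (A2).
Holding red-token grants L10 (A10).
Holding T16, L10, and K23 grants violet-permit (A1).
Holding violet-permit grants L11 (A3).
gold-code would need K19 (A8), but K19 is never granted. K19 would need T35 and gold-code (A4), but gold-code is never granted.

L11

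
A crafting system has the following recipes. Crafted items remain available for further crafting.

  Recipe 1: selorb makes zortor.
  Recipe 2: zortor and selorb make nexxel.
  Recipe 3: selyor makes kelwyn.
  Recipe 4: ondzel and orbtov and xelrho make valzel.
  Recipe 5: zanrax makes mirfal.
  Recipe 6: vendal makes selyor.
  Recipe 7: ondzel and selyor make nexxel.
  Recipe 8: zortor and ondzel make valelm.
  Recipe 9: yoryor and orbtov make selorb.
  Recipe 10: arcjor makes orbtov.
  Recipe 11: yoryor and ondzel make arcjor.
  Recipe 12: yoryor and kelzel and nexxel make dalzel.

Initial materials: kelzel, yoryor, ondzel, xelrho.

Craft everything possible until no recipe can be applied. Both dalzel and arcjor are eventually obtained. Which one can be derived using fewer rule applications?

arcjor

arcjor: yoryor and ondzel → arcjor (Recipe 11). [1 rule application]
dalzel: yoryor and ondzel → arcjor (Recipe 11). Using Recipe 10, arcjor makes orbtov. yoryor and orbtov → selorb (Recipe 9). selorb → zortor (Recipe 1). Using Recipe 2, zortor and selorb make nexxel. Using Recipe 12, yoryor, kelzel, and nexxel make dalzel. [6 rule applications]
arcjor needs fewer.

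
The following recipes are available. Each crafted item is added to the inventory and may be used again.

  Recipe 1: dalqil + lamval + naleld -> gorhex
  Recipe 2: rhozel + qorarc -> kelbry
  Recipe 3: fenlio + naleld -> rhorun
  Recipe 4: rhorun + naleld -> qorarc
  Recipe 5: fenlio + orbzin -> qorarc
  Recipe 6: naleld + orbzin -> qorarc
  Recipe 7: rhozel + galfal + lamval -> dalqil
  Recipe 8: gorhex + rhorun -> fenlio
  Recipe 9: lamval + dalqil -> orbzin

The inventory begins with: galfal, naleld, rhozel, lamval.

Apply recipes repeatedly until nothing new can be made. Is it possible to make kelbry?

Yes

rhozel + galfal + lamval -> dalqil (Recipe 7).
lamval + dalqil -> orbzin (Recipe 9).
Using Recipe 6, naleld and orbzin make qorarc.
Using Recipe 2, rhozel and qorarc make kelbry.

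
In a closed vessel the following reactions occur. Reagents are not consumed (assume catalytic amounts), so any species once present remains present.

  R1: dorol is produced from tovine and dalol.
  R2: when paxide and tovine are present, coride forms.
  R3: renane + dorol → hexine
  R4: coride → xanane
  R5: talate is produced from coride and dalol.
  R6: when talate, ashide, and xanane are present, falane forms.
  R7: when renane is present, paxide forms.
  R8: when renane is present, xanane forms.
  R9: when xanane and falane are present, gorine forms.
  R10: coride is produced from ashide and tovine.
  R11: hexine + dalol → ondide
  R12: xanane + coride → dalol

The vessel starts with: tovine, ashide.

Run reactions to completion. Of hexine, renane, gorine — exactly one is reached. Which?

gorine

ashide and tovine present → coride forms (R10).
coride present → xanane forms (R4).
xanane and coride present → dalol forms (R12).
coride and dalol present → talate forms (R5).
talate, ashide, and xanane present → falane forms (R6).
xanane and falane present → gorine forms (R9).
No rule produces renane, and it is not given. hexine would need renane and dorol (R3), but renane never forms.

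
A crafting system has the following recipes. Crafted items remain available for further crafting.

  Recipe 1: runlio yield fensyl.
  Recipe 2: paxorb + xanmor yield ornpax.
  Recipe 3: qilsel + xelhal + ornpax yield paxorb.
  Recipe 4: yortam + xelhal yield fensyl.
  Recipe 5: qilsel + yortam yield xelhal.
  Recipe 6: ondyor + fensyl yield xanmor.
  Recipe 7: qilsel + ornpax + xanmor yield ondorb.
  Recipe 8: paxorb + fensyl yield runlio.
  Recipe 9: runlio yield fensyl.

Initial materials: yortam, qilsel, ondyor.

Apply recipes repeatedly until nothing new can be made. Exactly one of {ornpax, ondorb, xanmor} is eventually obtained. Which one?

xanmor

Using Recipe 5, qilsel and yortam make xelhal.
yortam + xelhal → fensyl (Recipe 4).
Using Recipe 6, ondyor and fensyl make xanmor.
ondorb would need qilsel, ornpax, and xanmor (Recipe 7), but ornpax is never obtained. ornpax would need paxorb and xanmor (Recipe 2), but paxorb is never obtained.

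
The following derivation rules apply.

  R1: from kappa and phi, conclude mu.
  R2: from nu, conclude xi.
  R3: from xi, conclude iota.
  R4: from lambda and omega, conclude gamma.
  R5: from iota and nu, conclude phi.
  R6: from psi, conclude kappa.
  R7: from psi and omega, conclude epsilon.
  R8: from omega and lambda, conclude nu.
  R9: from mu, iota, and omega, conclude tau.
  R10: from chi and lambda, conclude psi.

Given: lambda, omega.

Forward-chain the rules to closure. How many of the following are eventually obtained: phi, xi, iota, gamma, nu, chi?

From omega and lambda, R8 gives nu.
From lambda and omega, R4 gives gamma.
nu holds, so xi follows (R2).
xi holds, so iota follows (R3).
From iota and nu, R5 gives phi.
phi: reached.
xi: reached.
iota: reached.
gamma: reached.
nu: reached.
No rule produces chi, and it is not given.
Reached: phi, xi, iota, gamma, and nu — 5 of the 6.

5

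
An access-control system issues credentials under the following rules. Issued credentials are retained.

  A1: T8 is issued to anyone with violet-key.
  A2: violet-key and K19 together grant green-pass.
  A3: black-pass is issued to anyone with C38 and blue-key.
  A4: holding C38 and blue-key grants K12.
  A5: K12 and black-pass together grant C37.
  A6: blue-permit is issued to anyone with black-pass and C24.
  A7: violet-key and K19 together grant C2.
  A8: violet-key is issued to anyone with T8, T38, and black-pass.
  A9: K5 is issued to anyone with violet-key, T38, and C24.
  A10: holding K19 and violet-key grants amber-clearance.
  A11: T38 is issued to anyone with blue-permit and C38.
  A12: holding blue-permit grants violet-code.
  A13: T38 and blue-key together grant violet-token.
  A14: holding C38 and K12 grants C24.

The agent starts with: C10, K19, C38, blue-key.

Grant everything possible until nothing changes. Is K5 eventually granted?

K5 would need violet-key, T38, and C24 (A9), but violet-key is never granted.

No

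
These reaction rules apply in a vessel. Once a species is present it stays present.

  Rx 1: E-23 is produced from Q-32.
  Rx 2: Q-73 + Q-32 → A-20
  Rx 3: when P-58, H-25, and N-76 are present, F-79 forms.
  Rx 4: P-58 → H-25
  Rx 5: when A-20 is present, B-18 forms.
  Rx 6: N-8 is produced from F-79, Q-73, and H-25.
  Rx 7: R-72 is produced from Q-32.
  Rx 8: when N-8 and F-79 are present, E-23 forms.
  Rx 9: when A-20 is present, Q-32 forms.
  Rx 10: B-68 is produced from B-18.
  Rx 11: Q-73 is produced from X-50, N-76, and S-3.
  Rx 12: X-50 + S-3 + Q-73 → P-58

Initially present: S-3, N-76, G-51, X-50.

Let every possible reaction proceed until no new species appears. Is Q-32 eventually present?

Q-32 would need A-20 (Rx 9), but A-20 never forms.

No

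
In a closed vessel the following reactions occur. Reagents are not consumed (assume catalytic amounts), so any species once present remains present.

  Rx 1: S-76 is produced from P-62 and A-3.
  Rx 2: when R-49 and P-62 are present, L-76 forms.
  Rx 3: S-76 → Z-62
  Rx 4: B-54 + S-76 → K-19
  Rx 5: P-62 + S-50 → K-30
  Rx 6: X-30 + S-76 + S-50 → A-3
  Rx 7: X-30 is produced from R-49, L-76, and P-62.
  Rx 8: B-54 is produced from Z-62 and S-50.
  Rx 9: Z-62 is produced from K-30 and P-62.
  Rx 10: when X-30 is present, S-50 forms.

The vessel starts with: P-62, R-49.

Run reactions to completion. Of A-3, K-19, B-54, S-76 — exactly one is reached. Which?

B-54

R-49 and P-62 present → L-76 forms (Rx 2).
R-49, L-76, and P-62 present → X-30 forms (Rx 7).
X-30 present → S-50 forms (Rx 10).
P-62 and S-50 present → K-30 forms (Rx 5).
K-30 and P-62 present → Z-62 forms (Rx 9).
Z-62 and S-50 present → B-54 forms (Rx 8).
A-3 would need X-30, S-76, and S-50 (Rx 6), but S-76 never forms. K-19 would need B-54 and S-76 (Rx 4), but S-76 never forms. S-76 would need P-62 and A-3 (Rx 1), but A-3 never forms.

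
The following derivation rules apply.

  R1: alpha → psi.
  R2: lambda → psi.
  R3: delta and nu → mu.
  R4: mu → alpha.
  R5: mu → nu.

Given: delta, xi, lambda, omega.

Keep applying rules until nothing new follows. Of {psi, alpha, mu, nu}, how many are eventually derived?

1

From lambda, R2 gives psi.
psi: reached.
alpha would need mu (R4), but mu is never established.
mu would need delta and nu (R3), but nu is never established.
nu would need mu (R5), but mu is never established.
Reached: psi — 1 of the 4.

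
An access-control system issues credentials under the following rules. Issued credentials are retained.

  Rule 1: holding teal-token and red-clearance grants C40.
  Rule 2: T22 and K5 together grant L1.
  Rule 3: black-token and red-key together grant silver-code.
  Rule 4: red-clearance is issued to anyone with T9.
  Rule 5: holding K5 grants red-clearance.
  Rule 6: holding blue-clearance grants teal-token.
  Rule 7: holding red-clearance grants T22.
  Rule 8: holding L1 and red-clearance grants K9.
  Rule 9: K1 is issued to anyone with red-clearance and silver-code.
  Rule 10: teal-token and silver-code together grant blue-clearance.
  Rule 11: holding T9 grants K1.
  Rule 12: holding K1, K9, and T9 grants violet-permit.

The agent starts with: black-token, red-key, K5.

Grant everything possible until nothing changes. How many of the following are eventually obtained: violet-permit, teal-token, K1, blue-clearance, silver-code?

2

Holding black-token and red-key grants silver-code (Rule 3).
Holding K5 grants red-clearance (Rule 5).
Holding red-clearance and silver-code grants K1 (Rule 9).
violet-permit would need K1, K9, and T9 (Rule 12), but T9 is never granted.
teal-token would need blue-clearance (Rule 6), but blue-clearance is never granted.
K1: reached.
blue-clearance would need teal-token and silver-code (Rule 10), but teal-token is never granted.
silver-code: reached.
Reached: K1 and silver-code — 2 of the 5.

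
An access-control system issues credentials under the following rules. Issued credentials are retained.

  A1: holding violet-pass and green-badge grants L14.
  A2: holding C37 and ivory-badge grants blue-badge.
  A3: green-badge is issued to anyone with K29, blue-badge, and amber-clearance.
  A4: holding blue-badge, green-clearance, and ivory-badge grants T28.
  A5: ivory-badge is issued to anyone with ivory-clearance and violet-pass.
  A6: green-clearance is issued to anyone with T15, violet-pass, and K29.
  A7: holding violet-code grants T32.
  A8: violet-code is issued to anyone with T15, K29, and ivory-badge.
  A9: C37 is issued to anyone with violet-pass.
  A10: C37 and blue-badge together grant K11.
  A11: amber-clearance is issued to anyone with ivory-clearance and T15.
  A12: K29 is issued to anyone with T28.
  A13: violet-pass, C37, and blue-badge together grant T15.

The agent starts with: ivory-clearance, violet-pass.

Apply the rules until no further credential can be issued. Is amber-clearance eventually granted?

Yes

Holding ivory-clearance and violet-pass grants ivory-badge (A5).
Holding violet-pass grants C37 (A9).
Holding C37 and ivory-badge grants blue-badge (A2).
Holding violet-pass, C37, and blue-badge grants T15 (A13).
Holding ivory-clearance and T15 grants amber-clearance (A11).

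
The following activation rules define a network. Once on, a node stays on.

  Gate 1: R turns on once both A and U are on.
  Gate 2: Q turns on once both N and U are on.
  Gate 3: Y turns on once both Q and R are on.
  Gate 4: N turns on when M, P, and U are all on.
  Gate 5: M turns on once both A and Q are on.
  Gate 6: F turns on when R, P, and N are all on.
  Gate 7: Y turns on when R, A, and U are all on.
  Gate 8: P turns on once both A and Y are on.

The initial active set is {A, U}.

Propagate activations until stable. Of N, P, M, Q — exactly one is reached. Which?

Gate 1: A and U on → R on.
R, A, and U are on, so Y turns on (Gate 7).
A and Y are on, so P turns on (Gate 8).
N would need M, P, and U (Gate 4), but M never turns on. Q would need N and U (Gate 2), but N never turns on. M would need A and Q (Gate 5), but Q never turns on.

P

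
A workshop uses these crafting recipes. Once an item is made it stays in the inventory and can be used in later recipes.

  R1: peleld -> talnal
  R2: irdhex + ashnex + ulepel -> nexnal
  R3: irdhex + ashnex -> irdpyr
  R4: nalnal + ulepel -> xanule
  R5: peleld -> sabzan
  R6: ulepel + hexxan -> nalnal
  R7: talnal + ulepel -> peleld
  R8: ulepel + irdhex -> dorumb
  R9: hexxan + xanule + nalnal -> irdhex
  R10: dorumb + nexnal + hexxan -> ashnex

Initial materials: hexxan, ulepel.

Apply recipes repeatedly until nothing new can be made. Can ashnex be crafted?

ashnex would need dorumb, nexnal, and hexxan (R10), but nexnal is never obtained.

No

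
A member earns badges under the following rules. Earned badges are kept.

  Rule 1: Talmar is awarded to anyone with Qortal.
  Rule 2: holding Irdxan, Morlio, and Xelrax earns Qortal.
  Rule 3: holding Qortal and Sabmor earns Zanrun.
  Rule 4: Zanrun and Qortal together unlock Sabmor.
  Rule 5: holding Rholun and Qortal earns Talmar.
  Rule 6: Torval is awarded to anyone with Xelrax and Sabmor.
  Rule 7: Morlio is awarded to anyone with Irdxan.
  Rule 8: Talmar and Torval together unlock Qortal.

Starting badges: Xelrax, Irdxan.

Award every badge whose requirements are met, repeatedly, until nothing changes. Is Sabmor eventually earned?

No

Sabmor would need Zanrun and Qortal (Rule 4), but Zanrun is never earned.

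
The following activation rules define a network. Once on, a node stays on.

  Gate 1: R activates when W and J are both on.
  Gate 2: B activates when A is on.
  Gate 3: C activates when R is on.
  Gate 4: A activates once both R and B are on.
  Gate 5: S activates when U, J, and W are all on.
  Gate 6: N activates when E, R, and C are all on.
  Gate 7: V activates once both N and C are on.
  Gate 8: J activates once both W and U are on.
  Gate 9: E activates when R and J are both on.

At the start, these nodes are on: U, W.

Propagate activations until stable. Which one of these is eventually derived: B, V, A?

Gate 8: W and U on → J on.
W and J are on, so R activates (Gate 1).
Gate 9: R and J on → E on.
Gate 3: R on → C on.
E, R, and C are on, so N activates (Gate 6).
N and C are on, so V activates (Gate 7).
B would need A (Gate 2), but A never turns on. A would need R and B (Gate 4), but B never turns on.

V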